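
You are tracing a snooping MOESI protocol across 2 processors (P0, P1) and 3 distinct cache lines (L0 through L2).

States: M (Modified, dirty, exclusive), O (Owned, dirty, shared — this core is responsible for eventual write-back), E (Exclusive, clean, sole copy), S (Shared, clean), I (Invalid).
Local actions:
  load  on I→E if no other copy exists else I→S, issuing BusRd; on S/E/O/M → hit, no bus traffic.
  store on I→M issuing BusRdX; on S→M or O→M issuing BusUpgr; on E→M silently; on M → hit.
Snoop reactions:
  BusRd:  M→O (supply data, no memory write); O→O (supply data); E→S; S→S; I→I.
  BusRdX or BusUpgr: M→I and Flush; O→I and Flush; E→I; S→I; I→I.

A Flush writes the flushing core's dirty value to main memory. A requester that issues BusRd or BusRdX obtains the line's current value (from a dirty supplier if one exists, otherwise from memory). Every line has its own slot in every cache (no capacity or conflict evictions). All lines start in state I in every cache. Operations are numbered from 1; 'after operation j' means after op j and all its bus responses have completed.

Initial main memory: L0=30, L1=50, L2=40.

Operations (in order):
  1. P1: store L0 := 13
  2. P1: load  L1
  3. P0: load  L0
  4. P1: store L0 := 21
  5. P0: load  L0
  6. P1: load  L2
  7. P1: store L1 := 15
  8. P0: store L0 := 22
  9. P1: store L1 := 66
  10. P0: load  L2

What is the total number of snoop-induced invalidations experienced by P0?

[1] P1: store L0 := 13 | P0:I, P1:M(13) | bus: BusRdX
[2] P1: load  L1 | P0:I, P1:E(50) | bus: BusRd
[3] P0: load  L0 | P0:S(13), P1:O(13) | bus: BusRd
[4] P1: store L0 := 21 | P0:I, P1:M(21) | bus: BusUpgr
[5] P0: load  L0 | P0:S(21), P1:O(21) | bus: BusRd
[6] P1: load  L2 | P0:I, P1:E(40) | bus: BusRd
[7] P1: store L1 := 15 | P0:I, P1:M(15) | bus: none
[8] P0: store L0 := 22 | P0:M(22), P1:I | bus: BusUpgr,Flush
[9] P1: store L1 := 66 | P0:I, P1:M(66) | bus: none
[10] P0: load  L2 | P0:S(40), P1:S(40) | bus: BusRd

invalidations = 1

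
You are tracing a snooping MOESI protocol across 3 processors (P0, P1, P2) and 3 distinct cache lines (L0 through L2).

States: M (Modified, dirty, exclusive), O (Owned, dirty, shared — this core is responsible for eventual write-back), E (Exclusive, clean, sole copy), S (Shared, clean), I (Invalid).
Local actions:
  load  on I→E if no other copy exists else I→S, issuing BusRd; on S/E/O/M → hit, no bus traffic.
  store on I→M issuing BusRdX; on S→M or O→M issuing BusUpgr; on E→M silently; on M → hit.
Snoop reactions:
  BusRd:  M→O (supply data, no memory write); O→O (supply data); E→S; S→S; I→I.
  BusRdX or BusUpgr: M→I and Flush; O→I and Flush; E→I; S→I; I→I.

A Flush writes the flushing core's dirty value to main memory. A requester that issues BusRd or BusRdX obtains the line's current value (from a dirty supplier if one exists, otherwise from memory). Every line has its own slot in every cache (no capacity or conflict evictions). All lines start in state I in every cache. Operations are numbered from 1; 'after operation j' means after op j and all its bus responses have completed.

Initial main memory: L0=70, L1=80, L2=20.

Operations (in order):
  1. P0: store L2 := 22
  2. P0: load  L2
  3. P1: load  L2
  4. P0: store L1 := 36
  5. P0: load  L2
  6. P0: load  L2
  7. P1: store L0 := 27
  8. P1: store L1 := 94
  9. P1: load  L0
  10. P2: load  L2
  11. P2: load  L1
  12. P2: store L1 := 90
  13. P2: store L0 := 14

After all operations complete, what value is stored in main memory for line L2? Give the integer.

memory[L2] = 20

step 1: P0: store L2 := 22  ⟶  MII  (L2)  txn=BusRdX  M[L2]=20
step 2: P0: load  L2  ⟶  MII  (L2)  txn=∅  M[L2]=20
step 3: P1: load  L2  ⟶  OSI  (L2)  txn=BusRd  M[L2]=20
step 4: P0: store L1 := 36  ⟶  MII  (L1)  txn=BusRdX  M[L1]=80
step 5: P0: load  L2  ⟶  OSI  (L2)  txn=∅  M[L2]=20
step 6: P0: load  L2  ⟶  OSI  (L2)  txn=∅  M[L2]=20
step 7: P1: store L0 := 27  ⟶  IMI  (L0)  txn=BusRdX  M[L0]=70
step 8: P1: store L1 := 94  ⟶  IMI  (L1)  txn=BusRdX+Flush  M[L1]=36
step 9: P1: load  L0  ⟶  IMI  (L0)  txn=∅  M[L0]=70
step 10: P2: load  L2  ⟶  OSS  (L2)  txn=BusRd  M[L2]=20
step 11: P2: load  L1  ⟶  IOS  (L1)  txn=BusRd  M[L1]=36
step 12: P2: store L1 := 90  ⟶  IIM  (L1)  txn=BusUpgr+Flush  M[L1]=94
step 13: P2: store L0 := 14  ⟶  IIM  (L0)  txn=BusRdX+Flush  M[L0]=27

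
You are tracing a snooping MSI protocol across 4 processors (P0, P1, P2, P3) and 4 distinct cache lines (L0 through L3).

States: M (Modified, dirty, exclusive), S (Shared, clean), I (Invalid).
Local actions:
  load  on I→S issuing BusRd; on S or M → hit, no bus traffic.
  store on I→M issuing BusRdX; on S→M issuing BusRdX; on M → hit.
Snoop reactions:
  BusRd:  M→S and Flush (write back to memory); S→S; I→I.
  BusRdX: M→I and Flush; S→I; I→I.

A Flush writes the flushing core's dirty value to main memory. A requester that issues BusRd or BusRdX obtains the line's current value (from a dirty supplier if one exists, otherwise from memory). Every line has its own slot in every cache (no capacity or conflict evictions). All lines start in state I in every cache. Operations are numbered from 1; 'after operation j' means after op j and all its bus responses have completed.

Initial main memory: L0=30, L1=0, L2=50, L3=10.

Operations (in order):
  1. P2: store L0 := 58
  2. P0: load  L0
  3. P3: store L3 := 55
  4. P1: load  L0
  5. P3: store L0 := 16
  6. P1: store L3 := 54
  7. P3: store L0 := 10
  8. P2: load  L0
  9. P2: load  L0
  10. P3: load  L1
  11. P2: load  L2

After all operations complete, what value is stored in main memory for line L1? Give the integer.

memory[L1] = 0

[1] P2: store L0 := 58 | P0:I, P1:I, P2:M(58), P3:I | bus: BusRdX
[2] P0: load  L0 | P0:S(58), P1:I, P2:S(58), P3:I | bus: BusRd,Flush
[3] P3: store L3 := 55 | P0:I, P1:I, P2:I, P3:M(55) | bus: BusRdX
[4] P1: load  L0 | P0:S(58), P1:S(58), P2:S(58), P3:I | bus: BusRd
[5] P3: store L0 := 16 | P0:I, P1:I, P2:I, P3:M(16) | bus: BusRdX
[6] P1: store L3 := 54 | P0:I, P1:M(54), P2:I, P3:I | bus: BusRdX,Flush
[7] P3: store L0 := 10 | P0:I, P1:I, P2:I, P3:M(10) | bus: none
[8] P2: load  L0 | P0:I, P1:I, P2:S(10), P3:S(10) | bus: BusRd,Flush
[9] P2: load  L0 | P0:I, P1:I, P2:S(10), P3:S(10) | bus: none
[10] P3: load  L1 | P0:I, P1:I, P2:I, P3:S(0) | bus: BusRd
[11] P2: load  L2 | P0:I, P1:I, P2:S(50), P3:I | bus: BusRd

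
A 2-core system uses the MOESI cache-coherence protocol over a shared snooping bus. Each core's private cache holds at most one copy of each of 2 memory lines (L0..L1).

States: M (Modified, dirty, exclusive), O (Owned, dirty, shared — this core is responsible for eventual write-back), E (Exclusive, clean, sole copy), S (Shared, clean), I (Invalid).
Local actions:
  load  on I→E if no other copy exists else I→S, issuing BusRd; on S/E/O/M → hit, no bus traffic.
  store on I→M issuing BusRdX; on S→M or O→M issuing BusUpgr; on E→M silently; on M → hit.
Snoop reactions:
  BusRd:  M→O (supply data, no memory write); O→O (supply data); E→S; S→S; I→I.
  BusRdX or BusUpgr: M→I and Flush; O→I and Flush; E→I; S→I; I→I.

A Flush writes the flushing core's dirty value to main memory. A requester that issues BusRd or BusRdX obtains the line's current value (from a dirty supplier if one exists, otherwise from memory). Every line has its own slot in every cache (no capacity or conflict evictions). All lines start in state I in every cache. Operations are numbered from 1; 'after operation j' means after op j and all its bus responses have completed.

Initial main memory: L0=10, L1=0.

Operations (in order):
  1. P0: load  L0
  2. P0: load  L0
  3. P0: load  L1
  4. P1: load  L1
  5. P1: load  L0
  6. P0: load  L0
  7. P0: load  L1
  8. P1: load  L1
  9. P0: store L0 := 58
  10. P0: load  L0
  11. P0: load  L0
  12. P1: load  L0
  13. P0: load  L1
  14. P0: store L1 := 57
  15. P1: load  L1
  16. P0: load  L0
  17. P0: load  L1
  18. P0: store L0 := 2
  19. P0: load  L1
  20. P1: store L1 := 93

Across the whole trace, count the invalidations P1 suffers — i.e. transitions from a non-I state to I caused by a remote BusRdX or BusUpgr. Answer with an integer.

[1] P0: load  L0 | P0:E(10), P1:I | bus: BusRd
[2] P0: load  L0 | P0:E(10), P1:I | bus: none
[3] P0: load  L1 | P0:E(0), P1:I | bus: BusRd
[4] P1: load  L1 | P0:S(0), P1:S(0) | bus: BusRd
[5] P1: load  L0 | P0:S(10), P1:S(10) | bus: BusRd
[6] P0: load  L0 | P0:S(10), P1:S(10) | bus: none
[7] P0: load  L1 | P0:S(0), P1:S(0) | bus: none
[8] P1: load  L1 | P0:S(0), P1:S(0) | bus: none
[9] P0: store L0 := 58 | P0:M(58), P1:I | bus: BusUpgr
[10] P0: load  L0 | P0:M(58), P1:I | bus: none
[11] P0: load  L0 | P0:M(58), P1:I | bus: none
[12] P1: load  L0 | P0:O(58), P1:S(58) | bus: BusRd
[13] P0: load  L1 | P0:S(0), P1:S(0) | bus: none
[14] P0: store L1 := 57 | P0:M(57), P1:I | bus: BusUpgr
[15] P1: load  L1 | P0:O(57), P1:S(57) | bus: BusRd
[16] P0: load  L0 | P0:O(58), P1:S(58) | bus: none
[17] P0: load  L1 | P0:O(57), P1:S(57) | bus: none
[18] P0: store L0 := 2 | P0:M(2), P1:I | bus: BusUpgr
[19] P0: load  L1 | P0:O(57), P1:S(57) | bus: none
[20] P1: store L1 := 93 | P0:I, P1:M(93) | bus: BusUpgr,Flush

invalidations = 3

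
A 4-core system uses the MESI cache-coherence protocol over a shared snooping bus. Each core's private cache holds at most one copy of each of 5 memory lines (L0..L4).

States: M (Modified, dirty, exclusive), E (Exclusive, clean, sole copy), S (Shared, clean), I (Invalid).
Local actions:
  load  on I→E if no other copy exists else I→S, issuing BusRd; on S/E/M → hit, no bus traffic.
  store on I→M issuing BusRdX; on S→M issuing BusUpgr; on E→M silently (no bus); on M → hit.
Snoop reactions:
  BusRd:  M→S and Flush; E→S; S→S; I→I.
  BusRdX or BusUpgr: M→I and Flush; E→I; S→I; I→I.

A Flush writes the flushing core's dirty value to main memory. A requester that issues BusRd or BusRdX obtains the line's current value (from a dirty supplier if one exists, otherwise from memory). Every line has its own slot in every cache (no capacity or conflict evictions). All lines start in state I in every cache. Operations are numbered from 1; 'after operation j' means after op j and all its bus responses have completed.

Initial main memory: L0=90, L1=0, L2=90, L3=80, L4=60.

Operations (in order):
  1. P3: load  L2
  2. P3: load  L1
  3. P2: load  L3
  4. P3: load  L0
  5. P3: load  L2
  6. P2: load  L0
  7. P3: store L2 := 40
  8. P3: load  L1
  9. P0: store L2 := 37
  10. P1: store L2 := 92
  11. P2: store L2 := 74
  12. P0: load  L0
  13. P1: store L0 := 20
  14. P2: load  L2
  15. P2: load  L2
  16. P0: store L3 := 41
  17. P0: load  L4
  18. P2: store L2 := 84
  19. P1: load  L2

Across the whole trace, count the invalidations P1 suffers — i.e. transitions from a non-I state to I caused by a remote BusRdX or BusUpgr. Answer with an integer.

1. P3: load  L2  bus=[BusRd]  L2: P0=I P1=I P2=I P3=E  mem[L2]=90
2. P3: load  L1  bus=[BusRd]  L1: P0=I P1=I P2=I P3=E  mem[L1]=0
3. P2: load  L3  bus=[BusRd]  L3: P0=I P1=I P2=E P3=I  mem[L3]=80
4. P3: load  L0  bus=[BusRd]  L0: P0=I P1=I P2=I P3=E  mem[L0]=90
5. P3: load  L2  bus=[-]  L2: P0=I P1=I P2=I P3=E  mem[L2]=90
6. P2: load  L0  bus=[BusRd]  L0: P0=I P1=I P2=S P3=S  mem[L0]=90
7. P3: store L2 := 40  bus=[-]  L2: P0=I P1=I P2=I P3=M  mem[L2]=90
8. P3: load  L1  bus=[-]  L1: P0=I P1=I P2=I P3=E  mem[L1]=0
9. P0: store L2 := 37  bus=[BusRdX,Flush]  L2: P0=M P1=I P2=I P3=I  mem[L2]=40
10. P1: store L2 := 92  bus=[BusRdX,Flush]  L2: P0=I P1=M P2=I P3=I  mem[L2]=37
11. P2: store L2 := 74  bus=[BusRdX,Flush]  L2: P0=I P1=I P2=M P3=I  mem[L2]=92
12. P0: load  L0  bus=[BusRd]  L0: P0=S P1=I P2=S P3=S  mem[L0]=90
13. P1: store L0 := 20  bus=[BusRdX]  L0: P0=I P1=M P2=I P3=I  mem[L0]=90
14. P2: load  L2  bus=[-]  L2: P0=I P1=I P2=M P3=I  mem[L2]=92
15. P2: load  L2  bus=[-]  L2: P0=I P1=I P2=M P3=I  mem[L2]=92
16. P0: store L3 := 41  bus=[BusRdX]  L3: P0=M P1=I P2=I P3=I  mem[L3]=80
17. P0: load  L4  bus=[BusRd]  L4: P0=E P1=I P2=I P3=I  mem[L4]=60
18. P2: store L2 := 84  bus=[-]  L2: P0=I P1=I P2=M P3=I  mem[L2]=92
19. P1: load  L2  bus=[BusRd,Flush]  L2: P0=I P1=S P2=S P3=I  mem[L2]=84

invalidations = 1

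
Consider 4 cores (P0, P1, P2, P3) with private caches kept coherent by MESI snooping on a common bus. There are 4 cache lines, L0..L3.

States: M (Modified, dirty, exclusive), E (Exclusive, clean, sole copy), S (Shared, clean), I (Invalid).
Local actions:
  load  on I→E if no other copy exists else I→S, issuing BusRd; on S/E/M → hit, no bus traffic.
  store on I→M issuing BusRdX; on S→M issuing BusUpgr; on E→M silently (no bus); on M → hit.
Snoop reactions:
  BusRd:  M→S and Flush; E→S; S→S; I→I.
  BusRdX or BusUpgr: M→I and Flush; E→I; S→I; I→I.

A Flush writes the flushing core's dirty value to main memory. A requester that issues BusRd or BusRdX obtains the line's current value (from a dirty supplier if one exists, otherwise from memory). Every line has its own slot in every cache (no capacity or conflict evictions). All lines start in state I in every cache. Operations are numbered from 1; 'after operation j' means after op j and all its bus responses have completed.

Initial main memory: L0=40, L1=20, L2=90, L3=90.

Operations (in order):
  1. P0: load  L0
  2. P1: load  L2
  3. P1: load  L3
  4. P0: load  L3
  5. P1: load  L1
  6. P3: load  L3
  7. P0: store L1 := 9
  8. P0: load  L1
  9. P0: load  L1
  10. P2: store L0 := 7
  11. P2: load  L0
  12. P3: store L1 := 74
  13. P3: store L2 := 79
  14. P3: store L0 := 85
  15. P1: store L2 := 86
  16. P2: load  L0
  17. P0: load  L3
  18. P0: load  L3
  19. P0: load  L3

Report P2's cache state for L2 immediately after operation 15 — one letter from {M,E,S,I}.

state = I

1. P0: load  L0  bus=[BusRd]  L0: P0=E P1=I P2=I P3=I  mem[L0]=40
2. P1: load  L2  bus=[BusRd]  L2: P0=I P1=E P2=I P3=I  mem[L2]=90
3. P1: load  L3  bus=[BusRd]  L3: P0=I P1=E P2=I P3=I  mem[L3]=90
4. P0: load  L3  bus=[BusRd]  L3: P0=S P1=S P2=I P3=I  mem[L3]=90
5. P1: load  L1  bus=[BusRd]  L1: P0=I P1=E P2=I P3=I  mem[L1]=20
6. P3: load  L3  bus=[BusRd]  L3: P0=S P1=S P2=I P3=S  mem[L3]=90
7. P0: store L1 := 9  bus=[BusRdX]  L1: P0=M P1=I P2=I P3=I  mem[L1]=20
8. P0: load  L1  bus=[-]  L1: P0=M P1=I P2=I P3=I  mem[L1]=20
9. P0: load  L1  bus=[-]  L1: P0=M P1=I P2=I P3=I  mem[L1]=20
10. P2: store L0 := 7  bus=[BusRdX]  L0: P0=I P1=I P2=M P3=I  mem[L0]=40
11. P2: load  L0  bus=[-]  L0: P0=I P1=I P2=M P3=I  mem[L0]=40
12. P3: store L1 := 74  bus=[BusRdX,Flush]  L1: P0=I P1=I P2=I P3=M  mem[L1]=9
13. P3: store L2 := 79  bus=[BusRdX]  L2: P0=I P1=I P2=I P3=M  mem[L2]=90
14. P3: store L0 := 85  bus=[BusRdX,Flush]  L0: P0=I P1=I P2=I P3=M  mem[L0]=7
15. P1: store L2 := 86  bus=[BusRdX,Flush]  L2: P0=I P1=M P2=I P3=I  mem[L2]=79
16. P2: load  L0  bus=[BusRd,Flush]  L0: P0=I P1=I P2=S P3=S  mem[L0]=85
17. P0: load  L3  bus=[-]  L3: P0=S P1=S P2=I P3=S  mem[L3]=90
18. P0: load  L3  bus=[-]  L3: P0=S P1=S P2=I P3=S  mem[L3]=90
19. P0: load  L3  bus=[-]  L3: P0=S P1=S P2=I P3=S  mem[L3]=90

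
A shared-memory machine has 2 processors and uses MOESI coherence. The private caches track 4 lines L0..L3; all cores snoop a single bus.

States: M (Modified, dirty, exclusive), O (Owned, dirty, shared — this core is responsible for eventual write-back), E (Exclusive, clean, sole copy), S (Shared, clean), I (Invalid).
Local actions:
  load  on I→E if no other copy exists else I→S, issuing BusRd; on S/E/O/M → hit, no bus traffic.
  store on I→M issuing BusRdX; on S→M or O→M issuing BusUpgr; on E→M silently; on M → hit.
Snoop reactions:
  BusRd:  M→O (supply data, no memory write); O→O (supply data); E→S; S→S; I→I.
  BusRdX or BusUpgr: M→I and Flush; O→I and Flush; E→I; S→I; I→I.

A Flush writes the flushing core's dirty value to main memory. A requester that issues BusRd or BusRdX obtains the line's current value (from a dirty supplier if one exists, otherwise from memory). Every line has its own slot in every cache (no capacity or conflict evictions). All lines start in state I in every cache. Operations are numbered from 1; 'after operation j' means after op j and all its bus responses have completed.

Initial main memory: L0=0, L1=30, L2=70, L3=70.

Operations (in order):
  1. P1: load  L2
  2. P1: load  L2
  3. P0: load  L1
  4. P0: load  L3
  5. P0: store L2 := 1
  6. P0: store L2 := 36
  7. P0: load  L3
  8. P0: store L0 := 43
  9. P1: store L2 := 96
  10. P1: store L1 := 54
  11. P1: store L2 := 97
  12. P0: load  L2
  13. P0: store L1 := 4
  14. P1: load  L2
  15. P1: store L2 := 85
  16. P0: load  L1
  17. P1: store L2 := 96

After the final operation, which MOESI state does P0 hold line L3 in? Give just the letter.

1. P1: load  L2  bus=[BusRd]  L2: P0=I P1=E  mem[L2]=70
2. P1: load  L2  bus=[-]  L2: P0=I P1=E  mem[L2]=70
3. P0: load  L1  bus=[BusRd]  L1: P0=E P1=I  mem[L1]=30
4. P0: load  L3  bus=[BusRd]  L3: P0=E P1=I  mem[L3]=70
5. P0: store L2 := 1  bus=[BusRdX]  L2: P0=M P1=I  mem[L2]=70
6. P0: store L2 := 36  bus=[-]  L2: P0=M P1=I  mem[L2]=70
7. P0: load  L3  bus=[-]  L3: P0=E P1=I  mem[L3]=70
8. P0: store L0 := 43  bus=[BusRdX]  L0: P0=M P1=I  mem[L0]=0
9. P1: store L2 := 96  bus=[BusRdX,Flush]  L2: P0=I P1=M  mem[L2]=36
10. P1: store L1 := 54  bus=[BusRdX]  L1: P0=I P1=M  mem[L1]=30
11. P1: store L2 := 97  bus=[-]  L2: P0=I P1=M  mem[L2]=36
12. P0: load  L2  bus=[BusRd]  L2: P0=S P1=O  mem[L2]=36
13. P0: store L1 := 4  bus=[BusRdX,Flush]  L1: P0=M P1=I  mem[L1]=54
14. P1: load  L2  bus=[-]  L2: P0=S P1=O  mem[L2]=36
15. P1: store L2 := 85  bus=[BusUpgr]  L2: P0=I P1=M  mem[L2]=36
16. P0: load  L1  bus=[-]  L1: P0=M P1=I  mem[L1]=54
17. P1: store L2 := 96  bus=[-]  L2: P0=I P1=M  mem[L2]=36

state = E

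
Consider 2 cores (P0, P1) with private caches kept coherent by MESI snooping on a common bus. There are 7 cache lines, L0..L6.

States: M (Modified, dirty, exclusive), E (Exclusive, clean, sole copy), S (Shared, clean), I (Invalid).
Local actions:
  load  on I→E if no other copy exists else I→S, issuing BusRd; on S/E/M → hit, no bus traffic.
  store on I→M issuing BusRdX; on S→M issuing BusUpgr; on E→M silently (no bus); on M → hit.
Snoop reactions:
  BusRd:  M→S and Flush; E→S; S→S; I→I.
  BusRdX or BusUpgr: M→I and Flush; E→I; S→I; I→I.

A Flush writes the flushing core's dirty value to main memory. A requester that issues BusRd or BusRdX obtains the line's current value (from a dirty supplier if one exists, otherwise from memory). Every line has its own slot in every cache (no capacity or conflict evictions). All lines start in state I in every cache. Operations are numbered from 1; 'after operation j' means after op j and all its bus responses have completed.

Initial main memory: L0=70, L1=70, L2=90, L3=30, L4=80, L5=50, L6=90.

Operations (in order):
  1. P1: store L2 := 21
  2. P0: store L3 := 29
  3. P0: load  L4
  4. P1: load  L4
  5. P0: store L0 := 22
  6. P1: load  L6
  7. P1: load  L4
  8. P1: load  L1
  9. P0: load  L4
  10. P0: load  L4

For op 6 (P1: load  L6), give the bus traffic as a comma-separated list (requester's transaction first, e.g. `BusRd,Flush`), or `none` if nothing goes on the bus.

1. P1: store L2 := 21  bus=[BusRdX]  L2: P0=I P1=M  mem[L2]=90
2. P0: store L3 := 29  bus=[BusRdX]  L3: P0=M P1=I  mem[L3]=30
3. P0: load  L4  bus=[BusRd]  L4: P0=E P1=I  mem[L4]=80
4. P1: load  L4  bus=[BusRd]  L4: P0=S P1=S  mem[L4]=80
5. P0: store L0 := 22  bus=[BusRdX]  L0: P0=M P1=I  mem[L0]=70
6. P1: load  L6  bus=[BusRd]  L6: P0=I P1=E  mem[L6]=90
7. P1: load  L4  bus=[-]  L4: P0=S P1=S  mem[L4]=80
8. P1: load  L1  bus=[BusRd]  L1: P0=I P1=E  mem[L1]=70
9. P0: load  L4  bus=[-]  L4: P0=S P1=S  mem[L4]=80
10. P0: load  L4  bus=[-]  L4: P0=S P1=S  mem[L4]=80

bus = BusRd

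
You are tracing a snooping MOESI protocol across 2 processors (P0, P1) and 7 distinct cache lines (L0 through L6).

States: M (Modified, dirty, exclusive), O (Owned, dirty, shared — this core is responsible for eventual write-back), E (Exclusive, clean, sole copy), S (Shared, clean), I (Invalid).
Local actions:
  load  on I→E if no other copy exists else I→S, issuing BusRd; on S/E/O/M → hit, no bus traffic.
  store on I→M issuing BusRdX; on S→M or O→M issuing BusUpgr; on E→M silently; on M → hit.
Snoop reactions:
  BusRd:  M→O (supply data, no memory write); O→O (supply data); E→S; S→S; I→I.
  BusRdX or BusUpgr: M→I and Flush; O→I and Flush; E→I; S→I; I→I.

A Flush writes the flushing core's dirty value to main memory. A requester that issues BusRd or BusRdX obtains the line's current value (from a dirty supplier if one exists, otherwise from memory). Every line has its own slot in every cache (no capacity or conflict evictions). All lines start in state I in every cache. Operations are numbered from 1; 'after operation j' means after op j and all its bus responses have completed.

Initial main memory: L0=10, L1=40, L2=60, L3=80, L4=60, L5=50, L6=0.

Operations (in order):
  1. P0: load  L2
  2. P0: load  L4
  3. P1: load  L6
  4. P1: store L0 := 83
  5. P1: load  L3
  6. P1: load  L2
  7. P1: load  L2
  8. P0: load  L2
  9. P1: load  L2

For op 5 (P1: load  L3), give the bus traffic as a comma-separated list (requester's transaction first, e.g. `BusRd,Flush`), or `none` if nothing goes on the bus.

bus = BusRd

  op1 P0: load  L2 → E/I on L2; bus BusRd; mem=60
  op2 P0: load  L4 → E/I on L4; bus BusRd; mem=60
  op3 P1: load  L6 → I/E on L6; bus BusRd; mem=0
  op4 P1: store L0 := 83 → I/M on L0; bus BusRdX; mem=10
  op5 P1: load  L3 → I/E on L3; bus BusRd; mem=80
  op6 P1: load  L2 → S/S on L2; bus BusRd; mem=60
  op7 P1: load  L2 → S/S on L2; bus (none); mem=60
  op8 P0: load  L2 → S/S on L2; bus (none); mem=60
  op9 P1: load  L2 → S/S on L2; bus (none); mem=60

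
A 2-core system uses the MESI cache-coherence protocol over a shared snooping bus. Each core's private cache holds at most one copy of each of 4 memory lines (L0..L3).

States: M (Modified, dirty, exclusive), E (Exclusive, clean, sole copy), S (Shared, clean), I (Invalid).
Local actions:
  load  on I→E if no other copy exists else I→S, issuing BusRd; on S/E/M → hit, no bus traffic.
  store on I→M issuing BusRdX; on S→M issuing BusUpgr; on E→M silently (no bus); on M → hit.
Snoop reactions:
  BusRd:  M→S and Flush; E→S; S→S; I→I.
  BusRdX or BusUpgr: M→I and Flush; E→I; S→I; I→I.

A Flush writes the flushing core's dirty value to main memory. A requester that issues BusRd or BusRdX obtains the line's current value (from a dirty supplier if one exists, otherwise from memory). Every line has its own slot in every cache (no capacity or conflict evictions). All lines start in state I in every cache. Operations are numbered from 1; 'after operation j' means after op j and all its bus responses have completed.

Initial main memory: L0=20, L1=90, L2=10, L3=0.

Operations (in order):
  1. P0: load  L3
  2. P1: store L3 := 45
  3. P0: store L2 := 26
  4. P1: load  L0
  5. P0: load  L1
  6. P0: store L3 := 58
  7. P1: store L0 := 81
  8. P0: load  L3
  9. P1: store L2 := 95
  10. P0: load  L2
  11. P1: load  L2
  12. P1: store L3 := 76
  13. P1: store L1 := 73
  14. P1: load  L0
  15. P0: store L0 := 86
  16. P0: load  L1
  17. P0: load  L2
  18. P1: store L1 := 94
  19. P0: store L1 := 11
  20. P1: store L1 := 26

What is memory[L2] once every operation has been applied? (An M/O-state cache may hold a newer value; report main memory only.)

  op1 P0: load  L3 → E/I on L3; bus BusRd; mem=0
  op2 P1: store L3 := 45 → I/M on L3; bus BusRdX; mem=0
  op3 P0: store L2 := 26 → M/I on L2; bus BusRdX; mem=10
  op4 P1: load  L0 → I/E on L0; bus BusRd; mem=20
  op5 P0: load  L1 → E/I on L1; bus BusRd; mem=90
  op6 P0: store L3 := 58 → M/I on L3; bus BusRdX Flush; mem=45
  op7 P1: store L0 := 81 → I/M on L0; bus (none); mem=20
  op8 P0: load  L3 → M/I on L3; bus (none); mem=45
  op9 P1: store L2 := 95 → I/M on L2; bus BusRdX Flush; mem=26
  op10 P0: load  L2 → S/S on L2; bus BusRd Flush; mem=95
  op11 P1: load  L2 → S/S on L2; bus (none); mem=95
  op12 P1: store L3 := 76 → I/M on L3; bus BusRdX Flush; mem=58
  op13 P1: store L1 := 73 → I/M on L1; bus BusRdX; mem=90
  op14 P1: load  L0 → I/M on L0; bus (none); mem=20
  op15 P0: store L0 := 86 → M/I on L0; bus BusRdX Flush; mem=81
  op16 P0: load  L1 → S/S on L1; bus BusRd Flush; mem=73
  op17 P0: load  L2 → S/S on L2; bus (none); mem=95
  op18 P1: store L1 := 94 → I/M on L1; bus BusUpgr; mem=73
  op19 P0: store L1 := 11 → M/I on L1; bus BusRdX Flush; mem=94
  op20 P1: store L1 := 26 → I/M on L1; bus BusRdX Flush; mem=11

memory[L2] = 95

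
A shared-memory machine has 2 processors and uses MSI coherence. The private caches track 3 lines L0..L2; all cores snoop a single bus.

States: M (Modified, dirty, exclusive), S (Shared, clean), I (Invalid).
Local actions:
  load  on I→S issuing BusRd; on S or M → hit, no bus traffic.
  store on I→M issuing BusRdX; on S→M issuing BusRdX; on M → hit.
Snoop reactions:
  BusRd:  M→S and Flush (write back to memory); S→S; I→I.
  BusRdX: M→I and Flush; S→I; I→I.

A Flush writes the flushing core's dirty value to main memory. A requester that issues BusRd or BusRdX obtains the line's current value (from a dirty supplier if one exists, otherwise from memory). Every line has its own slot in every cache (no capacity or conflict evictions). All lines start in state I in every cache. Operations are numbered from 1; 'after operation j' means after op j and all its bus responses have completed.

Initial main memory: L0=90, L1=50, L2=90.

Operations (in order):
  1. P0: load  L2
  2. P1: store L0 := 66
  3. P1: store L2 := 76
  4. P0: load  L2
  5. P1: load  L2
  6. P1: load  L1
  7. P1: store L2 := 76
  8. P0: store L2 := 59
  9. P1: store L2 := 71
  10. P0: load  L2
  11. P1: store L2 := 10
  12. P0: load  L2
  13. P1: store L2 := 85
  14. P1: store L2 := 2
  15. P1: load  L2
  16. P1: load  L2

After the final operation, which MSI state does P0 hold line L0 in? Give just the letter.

state = I

  op1 P0: load  L2 → S/I on L2; bus BusRd; mem=90
  op2 P1: store L0 := 66 → I/M on L0; bus BusRdX; mem=90
  op3 P1: store L2 := 76 → I/M on L2; bus BusRdX; mem=90
  op4 P0: load  L2 → S/S on L2; bus BusRd Flush; mem=76
  op5 P1: load  L2 → S/S on L2; bus (none); mem=76
  op6 P1: load  L1 → I/S on L1; bus BusRd; mem=50
  op7 P1: store L2 := 76 → I/M on L2; bus BusRdX; mem=76
  op8 P0: store L2 := 59 → M/I on L2; bus BusRdX Flush; mem=76
  op9 P1: store L2 := 71 → I/M on L2; bus BusRdX Flush; mem=59
  op10 P0: load  L2 → S/S on L2; bus BusRd Flush; mem=71
  op11 P1: store L2 := 10 → I/M on L2; bus BusRdX; mem=71
  op12 P0: load  L2 → S/S on L2; bus BusRd Flush; mem=10
  op13 P1: store L2 := 85 → I/M on L2; bus BusRdX; mem=10
  op14 P1: store L2 := 2 → I/M on L2; bus (none); mem=10
  op15 P1: load  L2 → I/M on L2; bus (none); mem=10
  op16 P1: load  L2 → I/M on L2; bus (none); mem=10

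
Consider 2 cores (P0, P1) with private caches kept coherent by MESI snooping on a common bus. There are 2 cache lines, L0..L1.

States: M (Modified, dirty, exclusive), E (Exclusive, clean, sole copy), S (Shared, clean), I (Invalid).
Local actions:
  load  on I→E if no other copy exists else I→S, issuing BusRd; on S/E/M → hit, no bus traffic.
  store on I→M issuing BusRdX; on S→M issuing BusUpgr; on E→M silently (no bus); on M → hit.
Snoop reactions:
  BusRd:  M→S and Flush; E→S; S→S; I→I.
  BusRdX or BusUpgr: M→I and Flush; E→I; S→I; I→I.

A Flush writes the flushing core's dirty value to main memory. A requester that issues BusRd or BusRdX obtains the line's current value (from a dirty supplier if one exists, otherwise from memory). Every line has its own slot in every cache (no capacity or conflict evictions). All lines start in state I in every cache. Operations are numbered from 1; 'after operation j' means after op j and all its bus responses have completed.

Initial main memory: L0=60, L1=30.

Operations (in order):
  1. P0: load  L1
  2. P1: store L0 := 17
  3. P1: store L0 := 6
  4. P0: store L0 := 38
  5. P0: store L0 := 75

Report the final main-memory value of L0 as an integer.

memory[L0] = 6

1. P0: load  L1  bus=[BusRd]  L1: P0=E P1=I  mem[L1]=30
2. P1: store L0 := 17  bus=[BusRdX]  L0: P0=I P1=M  mem[L0]=60
3. P1: store L0 := 6  bus=[-]  L0: P0=I P1=M  mem[L0]=60
4. P0: store L0 := 38  bus=[BusRdX,Flush]  L0: P0=M P1=I  mem[L0]=6
5. P0: store L0 := 75  bus=[-]  L0: P0=M P1=I  mem[L0]=6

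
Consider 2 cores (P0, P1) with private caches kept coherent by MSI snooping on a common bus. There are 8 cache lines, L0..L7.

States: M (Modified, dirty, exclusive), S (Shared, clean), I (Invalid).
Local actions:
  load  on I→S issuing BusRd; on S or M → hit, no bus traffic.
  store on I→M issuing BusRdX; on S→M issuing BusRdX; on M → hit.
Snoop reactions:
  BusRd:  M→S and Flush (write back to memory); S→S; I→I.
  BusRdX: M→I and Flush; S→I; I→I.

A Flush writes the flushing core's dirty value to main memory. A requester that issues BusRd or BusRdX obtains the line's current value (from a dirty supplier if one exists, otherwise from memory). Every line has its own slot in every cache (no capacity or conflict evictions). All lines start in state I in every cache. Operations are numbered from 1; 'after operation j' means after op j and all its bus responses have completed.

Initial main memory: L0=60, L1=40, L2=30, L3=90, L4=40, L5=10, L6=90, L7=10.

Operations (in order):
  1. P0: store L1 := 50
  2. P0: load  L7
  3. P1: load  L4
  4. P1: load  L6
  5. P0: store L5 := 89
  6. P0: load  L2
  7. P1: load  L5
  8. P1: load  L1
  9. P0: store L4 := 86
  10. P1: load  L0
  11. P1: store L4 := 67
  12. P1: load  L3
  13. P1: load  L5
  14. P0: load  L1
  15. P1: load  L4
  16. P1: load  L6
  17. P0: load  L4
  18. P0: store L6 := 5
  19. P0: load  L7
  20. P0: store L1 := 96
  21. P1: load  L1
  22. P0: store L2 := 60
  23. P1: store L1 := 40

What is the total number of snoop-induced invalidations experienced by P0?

step 1: P0: store L1 := 50  ⟶  MI  (L1)  txn=BusRdX  M[L1]=40
step 2: P0: load  L7  ⟶  SI  (L7)  txn=BusRd  M[L7]=10
step 3: P1: load  L4  ⟶  IS  (L4)  txn=BusRd  M[L4]=40
step 4: P1: load  L6  ⟶  IS  (L6)  txn=BusRd  M[L6]=90
step 5: P0: store L5 := 89  ⟶  MI  (L5)  txn=BusRdX  M[L5]=10
step 6: P0: load  L2  ⟶  SI  (L2)  txn=BusRd  M[L2]=30
step 7: P1: load  L5  ⟶  SS  (L5)  txn=BusRd+Flush  M[L5]=89
step 8: P1: load  L1  ⟶  SS  (L1)  txn=BusRd+Flush  M[L1]=50
step 9: P0: store L4 := 86  ⟶  MI  (L4)  txn=BusRdX  M[L4]=40
step 10: P1: load  L0  ⟶  IS  (L0)  txn=BusRd  M[L0]=60
step 11: P1: store L4 := 67  ⟶  IM  (L4)  txn=BusRdX+Flush  M[L4]=86
step 12: P1: load  L3  ⟶  IS  (L3)  txn=BusRd  M[L3]=90
step 13: P1: load  L5  ⟶  SS  (L5)  txn=∅  M[L5]=89
step 14: P0: load  L1  ⟶  SS  (L1)  txn=∅  M[L1]=50
step 15: P1: load  L4  ⟶  IM  (L4)  txn=∅  M[L4]=86
step 16: P1: load  L6  ⟶  IS  (L6)  txn=∅  M[L6]=90
step 17: P0: load  L4  ⟶  SS  (L4)  txn=BusRd+Flush  M[L4]=67
step 18: P0: store L6 := 5  ⟶  MI  (L6)  txn=BusRdX  M[L6]=90
step 19: P0: load  L7  ⟶  SI  (L7)  txn=∅  M[L7]=10
step 20: P0: store L1 := 96  ⟶  MI  (L1)  txn=BusRdX  M[L1]=50
step 21: P1: load  L1  ⟶  SS  (L1)  txn=BusRd+Flush  M[L1]=96
step 22: P0: store L2 := 60  ⟶  MI  (L2)  txn=BusRdX  M[L2]=30
step 23: P1: store L1 := 40  ⟶  IM  (L1)  txn=BusRdX  M[L1]=96

invalidations = 2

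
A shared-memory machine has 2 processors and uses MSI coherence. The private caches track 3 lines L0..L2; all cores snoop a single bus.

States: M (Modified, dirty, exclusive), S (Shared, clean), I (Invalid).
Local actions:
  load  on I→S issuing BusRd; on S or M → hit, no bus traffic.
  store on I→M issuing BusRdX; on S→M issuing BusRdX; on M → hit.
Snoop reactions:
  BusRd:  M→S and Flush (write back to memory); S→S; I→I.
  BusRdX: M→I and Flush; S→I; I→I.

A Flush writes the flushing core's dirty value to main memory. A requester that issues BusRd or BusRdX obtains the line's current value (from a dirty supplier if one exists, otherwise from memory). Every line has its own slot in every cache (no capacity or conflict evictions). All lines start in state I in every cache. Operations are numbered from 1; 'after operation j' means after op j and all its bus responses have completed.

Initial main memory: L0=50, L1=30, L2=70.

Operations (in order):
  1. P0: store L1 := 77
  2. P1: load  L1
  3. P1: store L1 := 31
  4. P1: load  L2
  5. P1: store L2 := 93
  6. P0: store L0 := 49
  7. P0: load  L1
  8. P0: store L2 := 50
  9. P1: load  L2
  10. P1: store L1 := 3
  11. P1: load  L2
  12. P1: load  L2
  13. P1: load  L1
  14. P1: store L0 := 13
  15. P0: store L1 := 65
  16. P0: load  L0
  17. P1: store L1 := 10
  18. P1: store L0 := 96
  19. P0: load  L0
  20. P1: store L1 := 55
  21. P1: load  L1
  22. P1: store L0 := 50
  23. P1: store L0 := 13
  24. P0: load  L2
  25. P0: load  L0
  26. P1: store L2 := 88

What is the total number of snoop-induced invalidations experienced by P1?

[1] P0: store L1 := 77 | P0:M(77), P1:I | bus: BusRdX
[2] P1: load  L1 | P0:S(77), P1:S(77) | bus: BusRd,Flush
[3] P1: store L1 := 31 | P0:I, P1:M(31) | bus: BusRdX
[4] P1: load  L2 | P0:I, P1:S(70) | bus: BusRd
[5] P1: store L2 := 93 | P0:I, P1:M(93) | bus: BusRdX
[6] P0: store L0 := 49 | P0:M(49), P1:I | bus: BusRdX
[7] P0: load  L1 | P0:S(31), P1:S(31) | bus: BusRd,Flush
[8] P0: store L2 := 50 | P0:M(50), P1:I | bus: BusRdX,Flush
[9] P1: load  L2 | P0:S(50), P1:S(50) | bus: BusRd,Flush
[10] P1: store L1 := 3 | P0:I, P1:M(3) | bus: BusRdX
[11] P1: load  L2 | P0:S(50), P1:S(50) | bus: none
[12] P1: load  L2 | P0:S(50), P1:S(50) | bus: none
[13] P1: load  L1 | P0:I, P1:M(3) | bus: none
[14] P1: store L0 := 13 | P0:I, P1:M(13) | bus: BusRdX,Flush
[15] P0: store L1 := 65 | P0:M(65), P1:I | bus: BusRdX,Flush
[16] P0: load  L0 | P0:S(13), P1:S(13) | bus: BusRd,Flush
[17] P1: store L1 := 10 | P0:I, P1:M(10) | bus: BusRdX,Flush
[18] P1: store L0 := 96 | P0:I, P1:M(96) | bus: BusRdX
[19] P0: load  L0 | P0:S(96), P1:S(96) | bus: BusRd,Flush
[20] P1: store L1 := 55 | P0:I, P1:M(55) | bus: none
[21] P1: load  L1 | P0:I, P1:M(55) | bus: none
[22] P1: store L0 := 50 | P0:I, P1:M(50) | bus: BusRdX
[23] P1: store L0 := 13 | P0:I, P1:M(13) | bus: none
[24] P0: load  L2 | P0:S(50), P1:S(50) | bus: none
[25] P0: load  L0 | P0:S(13), P1:S(13) | bus: BusRd,Flush
[26] P1: store L2 := 88 | P0:I, P1:M(88) | bus: BusRdX

invalidations = 2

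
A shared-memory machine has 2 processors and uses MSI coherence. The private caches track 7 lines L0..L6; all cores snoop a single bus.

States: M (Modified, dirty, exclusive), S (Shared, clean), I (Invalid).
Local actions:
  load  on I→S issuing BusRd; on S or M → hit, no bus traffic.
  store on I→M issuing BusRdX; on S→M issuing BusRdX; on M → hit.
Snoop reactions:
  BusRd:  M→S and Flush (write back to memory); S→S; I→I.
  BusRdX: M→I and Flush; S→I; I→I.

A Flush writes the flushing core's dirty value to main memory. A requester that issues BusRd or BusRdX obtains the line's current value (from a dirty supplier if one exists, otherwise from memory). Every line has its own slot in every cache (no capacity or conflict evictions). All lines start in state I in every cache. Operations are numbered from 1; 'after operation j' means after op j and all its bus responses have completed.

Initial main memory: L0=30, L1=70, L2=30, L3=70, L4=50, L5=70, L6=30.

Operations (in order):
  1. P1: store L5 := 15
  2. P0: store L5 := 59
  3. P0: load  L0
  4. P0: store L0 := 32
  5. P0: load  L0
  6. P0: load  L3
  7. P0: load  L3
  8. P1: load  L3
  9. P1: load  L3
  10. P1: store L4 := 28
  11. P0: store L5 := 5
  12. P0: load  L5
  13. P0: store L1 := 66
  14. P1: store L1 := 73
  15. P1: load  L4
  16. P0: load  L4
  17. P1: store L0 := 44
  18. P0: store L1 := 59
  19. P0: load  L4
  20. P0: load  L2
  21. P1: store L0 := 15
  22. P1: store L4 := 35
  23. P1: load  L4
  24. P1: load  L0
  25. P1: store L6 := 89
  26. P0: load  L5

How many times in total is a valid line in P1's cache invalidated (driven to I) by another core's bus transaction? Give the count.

invalidations = 2

  op1 P1: store L5 := 15 → I/M on L5; bus BusRdX; mem=70
  op2 P0: store L5 := 59 → M/I on L5; bus BusRdX Flush; mem=15
  op3 P0: load  L0 → S/I on L0; bus BusRd; mem=30
  op4 P0: store L0 := 32 → M/I on L0; bus BusRdX; mem=30
  op5 P0: load  L0 → M/I on L0; bus (none); mem=30
  op6 P0: load  L3 → S/I on L3; bus BusRd; mem=70
  op7 P0: load  L3 → S/I on L3; bus (none); mem=70
  op8 P1: load  L3 → S/S on L3; bus BusRd; mem=70
  op9 P1: load  L3 → S/S on L3; bus (none); mem=70
  op10 P1: store L4 := 28 → I/M on L4; bus BusRdX; mem=50
  op11 P0: store L5 := 5 → M/I on L5; bus (none); mem=15
  op12 P0: load  L5 → M/I on L5; bus (none); mem=15
  op13 P0: store L1 := 66 → M/I on L1; bus BusRdX; mem=70
  op14 P1: store L1 := 73 → I/M on L1; bus BusRdX Flush; mem=66
  op15 P1: load  L4 → I/M on L4; bus (none); mem=50
  op16 P0: load  L4 → S/S on L4; bus BusRd Flush; mem=28
  op17 P1: store L0 := 44 → I/M on L0; bus BusRdX Flush; mem=32
  op18 P0: store L1 := 59 → M/I on L1; bus BusRdX Flush; mem=73
  op19 P0: load  L4 → S/S on L4; bus (none); mem=28
  op20 P0: load  L2 → S/I on L2; bus BusRd; mem=30
  op21 P1: store L0 := 15 → I/M on L0; bus (none); mem=32
  op22 P1: store L4 := 35 → I/M on L4; bus BusRdX; mem=28
  op23 P1: load  L4 → I/M on L4; bus (none); mem=28
  op24 P1: load  L0 → I/M on L0; bus (none); mem=32
  op25 P1: store L6 := 89 → I/M on L6; bus BusRdX; mem=30
  op26 P0: load  L5 → M/I on L5; bus (none); mem=15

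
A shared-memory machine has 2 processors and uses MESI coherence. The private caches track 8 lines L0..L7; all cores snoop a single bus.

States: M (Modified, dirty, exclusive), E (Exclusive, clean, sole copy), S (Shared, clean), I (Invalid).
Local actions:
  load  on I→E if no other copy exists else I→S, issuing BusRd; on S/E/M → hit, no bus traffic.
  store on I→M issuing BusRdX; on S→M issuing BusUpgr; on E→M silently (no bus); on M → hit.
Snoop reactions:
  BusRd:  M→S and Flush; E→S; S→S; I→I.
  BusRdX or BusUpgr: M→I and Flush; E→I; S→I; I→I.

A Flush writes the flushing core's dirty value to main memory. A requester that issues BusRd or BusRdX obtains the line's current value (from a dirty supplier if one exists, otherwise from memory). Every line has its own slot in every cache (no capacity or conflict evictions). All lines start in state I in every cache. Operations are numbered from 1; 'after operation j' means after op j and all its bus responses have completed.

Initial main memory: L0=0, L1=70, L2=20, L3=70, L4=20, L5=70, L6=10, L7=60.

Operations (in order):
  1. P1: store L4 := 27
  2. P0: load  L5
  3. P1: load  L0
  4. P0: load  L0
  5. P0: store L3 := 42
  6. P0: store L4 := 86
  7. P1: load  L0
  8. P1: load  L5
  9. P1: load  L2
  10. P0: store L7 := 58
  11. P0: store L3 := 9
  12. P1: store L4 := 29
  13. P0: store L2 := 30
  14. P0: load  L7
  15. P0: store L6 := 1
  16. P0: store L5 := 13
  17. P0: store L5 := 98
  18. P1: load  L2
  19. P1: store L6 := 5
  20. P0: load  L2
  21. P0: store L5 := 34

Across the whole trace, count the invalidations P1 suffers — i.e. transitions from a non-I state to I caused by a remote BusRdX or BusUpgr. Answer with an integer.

1. P1: store L4 := 27  bus=[BusRdX]  L4: P0=I P1=M  mem[L4]=20
2. P0: load  L5  bus=[BusRd]  L5: P0=E P1=I  mem[L5]=70
3. P1: load  L0  bus=[BusRd]  L0: P0=I P1=E  mem[L0]=0
4. P0: load  L0  bus=[BusRd]  L0: P0=S P1=S  mem[L0]=0
5. P0: store L3 := 42  bus=[BusRdX]  L3: P0=M P1=I  mem[L3]=70
6. P0: store L4 := 86  bus=[BusRdX,Flush]  L4: P0=M P1=I  mem[L4]=27
7. P1: load  L0  bus=[-]  L0: P0=S P1=S  mem[L0]=0
8. P1: load  L5  bus=[BusRd]  L5: P0=S P1=S  mem[L5]=70
9. P1: load  L2  bus=[BusRd]  L2: P0=I P1=E  mem[L2]=20
10. P0: store L7 := 58  bus=[BusRdX]  L7: P0=M P1=I  mem[L7]=60
11. P0: store L3 := 9  bus=[-]  L3: P0=M P1=I  mem[L3]=70
12. P1: store L4 := 29  bus=[BusRdX,Flush]  L4: P0=I P1=M  mem[L4]=86
13. P0: store L2 := 30  bus=[BusRdX]  L2: P0=M P1=I  mem[L2]=20
14. P0: load  L7  bus=[-]  L7: P0=M P1=I  mem[L7]=60
15. P0: store L6 := 1  bus=[BusRdX]  L6: P0=M P1=I  mem[L6]=10
16. P0: store L5 := 13  bus=[BusUpgr]  L5: P0=M P1=I  mem[L5]=70
17. P0: store L5 := 98  bus=[-]  L5: P0=M P1=I  mem[L5]=70
18. P1: load  L2  bus=[BusRd,Flush]  L2: P0=S P1=S  mem[L2]=30
19. P1: store L6 := 5  bus=[BusRdX,Flush]  L6: P0=I P1=M  mem[L6]=1
20. P0: load  L2  bus=[-]  L2: P0=S P1=S  mem[L2]=30
21. P0: store L5 := 34  bus=[-]  L5: P0=M P1=I  mem[L5]=70

invalidations = 3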